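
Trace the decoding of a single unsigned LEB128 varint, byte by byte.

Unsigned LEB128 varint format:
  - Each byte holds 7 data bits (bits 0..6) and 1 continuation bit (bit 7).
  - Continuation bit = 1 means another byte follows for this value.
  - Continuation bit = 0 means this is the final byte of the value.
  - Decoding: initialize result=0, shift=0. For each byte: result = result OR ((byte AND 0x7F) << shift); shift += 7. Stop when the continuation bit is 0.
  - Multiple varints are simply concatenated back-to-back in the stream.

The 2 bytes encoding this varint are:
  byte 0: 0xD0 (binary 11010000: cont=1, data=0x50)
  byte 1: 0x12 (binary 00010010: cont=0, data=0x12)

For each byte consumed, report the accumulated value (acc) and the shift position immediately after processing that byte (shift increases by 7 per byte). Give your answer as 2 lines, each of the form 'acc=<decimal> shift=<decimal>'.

Answer: acc=80 shift=7
acc=2384 shift=14

Derivation:
byte 0=0xD0: payload=0x50=80, contrib = 80<<0 = 80; acc -> 80, shift -> 7
byte 1=0x12: payload=0x12=18, contrib = 18<<7 = 2304; acc -> 2384, shift -> 14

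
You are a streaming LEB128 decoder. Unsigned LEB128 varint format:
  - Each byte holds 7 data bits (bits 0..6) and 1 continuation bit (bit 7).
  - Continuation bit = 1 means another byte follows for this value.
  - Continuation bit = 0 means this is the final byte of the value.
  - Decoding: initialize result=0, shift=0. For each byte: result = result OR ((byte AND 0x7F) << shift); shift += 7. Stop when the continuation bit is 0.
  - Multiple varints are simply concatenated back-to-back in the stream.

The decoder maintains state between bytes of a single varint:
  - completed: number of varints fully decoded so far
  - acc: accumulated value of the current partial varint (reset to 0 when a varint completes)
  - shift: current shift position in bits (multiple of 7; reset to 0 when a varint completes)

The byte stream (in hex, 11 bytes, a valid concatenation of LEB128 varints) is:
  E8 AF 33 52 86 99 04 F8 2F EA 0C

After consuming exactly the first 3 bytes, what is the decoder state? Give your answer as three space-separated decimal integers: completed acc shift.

byte[0]=0xE8 cont=1 payload=0x68: acc |= 104<<0 -> completed=0 acc=104 shift=7
byte[1]=0xAF cont=1 payload=0x2F: acc |= 47<<7 -> completed=0 acc=6120 shift=14
byte[2]=0x33 cont=0 payload=0x33: varint #1 complete (value=841704); reset -> completed=1 acc=0 shift=0

Answer: 1 0 0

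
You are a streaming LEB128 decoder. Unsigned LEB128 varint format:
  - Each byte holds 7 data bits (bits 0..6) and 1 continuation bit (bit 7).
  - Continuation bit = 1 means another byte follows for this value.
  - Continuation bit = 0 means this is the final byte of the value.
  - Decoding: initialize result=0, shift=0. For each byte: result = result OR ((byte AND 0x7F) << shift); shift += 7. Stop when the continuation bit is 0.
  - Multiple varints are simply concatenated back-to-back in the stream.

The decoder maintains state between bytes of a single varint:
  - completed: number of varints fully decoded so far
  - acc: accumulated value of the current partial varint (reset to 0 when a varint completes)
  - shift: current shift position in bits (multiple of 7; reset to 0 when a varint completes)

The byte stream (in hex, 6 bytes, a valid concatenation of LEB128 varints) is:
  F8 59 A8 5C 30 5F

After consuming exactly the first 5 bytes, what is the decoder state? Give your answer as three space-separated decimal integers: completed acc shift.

Answer: 3 0 0

Derivation:
byte[0]=0xF8 cont=1 payload=0x78: acc |= 120<<0 -> completed=0 acc=120 shift=7
byte[1]=0x59 cont=0 payload=0x59: varint #1 complete (value=11512); reset -> completed=1 acc=0 shift=0
byte[2]=0xA8 cont=1 payload=0x28: acc |= 40<<0 -> completed=1 acc=40 shift=7
byte[3]=0x5C cont=0 payload=0x5C: varint #2 complete (value=11816); reset -> completed=2 acc=0 shift=0
byte[4]=0x30 cont=0 payload=0x30: varint #3 complete (value=48); reset -> completed=3 acc=0 shift=0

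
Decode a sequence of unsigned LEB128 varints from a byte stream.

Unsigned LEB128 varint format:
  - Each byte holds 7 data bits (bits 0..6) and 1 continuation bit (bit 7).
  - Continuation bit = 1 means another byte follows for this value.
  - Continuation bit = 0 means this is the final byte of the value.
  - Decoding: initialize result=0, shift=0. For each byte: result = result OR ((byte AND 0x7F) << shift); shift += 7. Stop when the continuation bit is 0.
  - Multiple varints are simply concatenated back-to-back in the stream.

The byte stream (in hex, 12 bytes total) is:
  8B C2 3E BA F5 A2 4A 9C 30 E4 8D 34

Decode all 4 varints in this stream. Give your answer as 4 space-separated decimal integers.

  byte[0]=0x8B cont=1 payload=0x0B=11: acc |= 11<<0 -> acc=11 shift=7
  byte[1]=0xC2 cont=1 payload=0x42=66: acc |= 66<<7 -> acc=8459 shift=14
  byte[2]=0x3E cont=0 payload=0x3E=62: acc |= 62<<14 -> acc=1024267 shift=21 [end]
Varint 1: bytes[0:3] = 8B C2 3E -> value 1024267 (3 byte(s))
  byte[3]=0xBA cont=1 payload=0x3A=58: acc |= 58<<0 -> acc=58 shift=7
  byte[4]=0xF5 cont=1 payload=0x75=117: acc |= 117<<7 -> acc=15034 shift=14
  byte[5]=0xA2 cont=1 payload=0x22=34: acc |= 34<<14 -> acc=572090 shift=21
  byte[6]=0x4A cont=0 payload=0x4A=74: acc |= 74<<21 -> acc=155761338 shift=28 [end]
Varint 2: bytes[3:7] = BA F5 A2 4A -> value 155761338 (4 byte(s))
  byte[7]=0x9C cont=1 payload=0x1C=28: acc |= 28<<0 -> acc=28 shift=7
  byte[8]=0x30 cont=0 payload=0x30=48: acc |= 48<<7 -> acc=6172 shift=14 [end]
Varint 3: bytes[7:9] = 9C 30 -> value 6172 (2 byte(s))
  byte[9]=0xE4 cont=1 payload=0x64=100: acc |= 100<<0 -> acc=100 shift=7
  byte[10]=0x8D cont=1 payload=0x0D=13: acc |= 13<<7 -> acc=1764 shift=14
  byte[11]=0x34 cont=0 payload=0x34=52: acc |= 52<<14 -> acc=853732 shift=21 [end]
Varint 4: bytes[9:12] = E4 8D 34 -> value 853732 (3 byte(s))

Answer: 1024267 155761338 6172 853732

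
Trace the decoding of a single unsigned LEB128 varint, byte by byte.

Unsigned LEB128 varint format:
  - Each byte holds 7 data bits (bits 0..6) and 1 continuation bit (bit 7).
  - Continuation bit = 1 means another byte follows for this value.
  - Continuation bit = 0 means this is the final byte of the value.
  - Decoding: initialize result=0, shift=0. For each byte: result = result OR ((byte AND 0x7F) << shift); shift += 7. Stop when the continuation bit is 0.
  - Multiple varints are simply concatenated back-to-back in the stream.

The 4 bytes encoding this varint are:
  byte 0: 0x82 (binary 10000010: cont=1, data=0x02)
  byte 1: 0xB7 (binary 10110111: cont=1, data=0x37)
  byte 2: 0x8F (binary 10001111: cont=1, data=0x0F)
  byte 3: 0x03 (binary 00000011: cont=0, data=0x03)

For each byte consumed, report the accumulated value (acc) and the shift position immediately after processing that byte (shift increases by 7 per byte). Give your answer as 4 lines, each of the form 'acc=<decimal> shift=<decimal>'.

Answer: acc=2 shift=7
acc=7042 shift=14
acc=252802 shift=21
acc=6544258 shift=28

Derivation:
byte 0=0x82: payload=0x02=2, contrib = 2<<0 = 2; acc -> 2, shift -> 7
byte 1=0xB7: payload=0x37=55, contrib = 55<<7 = 7040; acc -> 7042, shift -> 14
byte 2=0x8F: payload=0x0F=15, contrib = 15<<14 = 245760; acc -> 252802, shift -> 21
byte 3=0x03: payload=0x03=3, contrib = 3<<21 = 6291456; acc -> 6544258, shift -> 28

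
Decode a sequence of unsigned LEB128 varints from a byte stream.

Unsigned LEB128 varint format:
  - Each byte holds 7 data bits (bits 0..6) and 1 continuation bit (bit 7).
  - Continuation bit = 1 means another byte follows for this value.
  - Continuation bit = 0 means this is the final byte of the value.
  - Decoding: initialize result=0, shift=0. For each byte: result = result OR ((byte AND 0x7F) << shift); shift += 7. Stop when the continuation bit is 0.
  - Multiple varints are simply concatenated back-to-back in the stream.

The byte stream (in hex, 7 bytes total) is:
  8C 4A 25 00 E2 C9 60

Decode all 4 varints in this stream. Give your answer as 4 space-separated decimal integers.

  byte[0]=0x8C cont=1 payload=0x0C=12: acc |= 12<<0 -> acc=12 shift=7
  byte[1]=0x4A cont=0 payload=0x4A=74: acc |= 74<<7 -> acc=9484 shift=14 [end]
Varint 1: bytes[0:2] = 8C 4A -> value 9484 (2 byte(s))
  byte[2]=0x25 cont=0 payload=0x25=37: acc |= 37<<0 -> acc=37 shift=7 [end]
Varint 2: bytes[2:3] = 25 -> value 37 (1 byte(s))
  byte[3]=0x00 cont=0 payload=0x00=0: acc |= 0<<0 -> acc=0 shift=7 [end]
Varint 3: bytes[3:4] = 00 -> value 0 (1 byte(s))
  byte[4]=0xE2 cont=1 payload=0x62=98: acc |= 98<<0 -> acc=98 shift=7
  byte[5]=0xC9 cont=1 payload=0x49=73: acc |= 73<<7 -> acc=9442 shift=14
  byte[6]=0x60 cont=0 payload=0x60=96: acc |= 96<<14 -> acc=1582306 shift=21 [end]
Varint 4: bytes[4:7] = E2 C9 60 -> value 1582306 (3 byte(s))

Answer: 9484 37 0 1582306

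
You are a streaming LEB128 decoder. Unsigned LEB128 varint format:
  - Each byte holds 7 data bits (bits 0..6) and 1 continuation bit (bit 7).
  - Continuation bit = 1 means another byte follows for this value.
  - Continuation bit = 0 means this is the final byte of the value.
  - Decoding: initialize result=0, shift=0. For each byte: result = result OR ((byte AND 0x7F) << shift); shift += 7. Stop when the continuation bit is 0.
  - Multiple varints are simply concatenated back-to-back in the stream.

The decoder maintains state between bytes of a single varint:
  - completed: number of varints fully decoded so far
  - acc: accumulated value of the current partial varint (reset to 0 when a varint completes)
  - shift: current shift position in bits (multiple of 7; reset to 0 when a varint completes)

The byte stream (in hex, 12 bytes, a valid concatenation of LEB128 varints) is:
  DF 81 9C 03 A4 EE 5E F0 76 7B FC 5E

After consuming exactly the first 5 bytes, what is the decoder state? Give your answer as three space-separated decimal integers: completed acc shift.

Answer: 1 36 7

Derivation:
byte[0]=0xDF cont=1 payload=0x5F: acc |= 95<<0 -> completed=0 acc=95 shift=7
byte[1]=0x81 cont=1 payload=0x01: acc |= 1<<7 -> completed=0 acc=223 shift=14
byte[2]=0x9C cont=1 payload=0x1C: acc |= 28<<14 -> completed=0 acc=458975 shift=21
byte[3]=0x03 cont=0 payload=0x03: varint #1 complete (value=6750431); reset -> completed=1 acc=0 shift=0
byte[4]=0xA4 cont=1 payload=0x24: acc |= 36<<0 -> completed=1 acc=36 shift=7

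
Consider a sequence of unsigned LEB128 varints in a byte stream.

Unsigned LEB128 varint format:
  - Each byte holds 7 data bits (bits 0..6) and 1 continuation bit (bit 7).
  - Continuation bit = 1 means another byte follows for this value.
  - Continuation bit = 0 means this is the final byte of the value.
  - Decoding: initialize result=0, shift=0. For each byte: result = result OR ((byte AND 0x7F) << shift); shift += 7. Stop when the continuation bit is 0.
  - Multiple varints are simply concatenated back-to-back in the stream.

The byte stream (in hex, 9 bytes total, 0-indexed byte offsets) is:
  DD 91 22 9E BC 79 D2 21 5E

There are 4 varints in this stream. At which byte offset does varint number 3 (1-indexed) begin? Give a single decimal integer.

Answer: 6

Derivation:
  byte[0]=0xDD cont=1 payload=0x5D=93: acc |= 93<<0 -> acc=93 shift=7
  byte[1]=0x91 cont=1 payload=0x11=17: acc |= 17<<7 -> acc=2269 shift=14
  byte[2]=0x22 cont=0 payload=0x22=34: acc |= 34<<14 -> acc=559325 shift=21 [end]
Varint 1: bytes[0:3] = DD 91 22 -> value 559325 (3 byte(s))
  byte[3]=0x9E cont=1 payload=0x1E=30: acc |= 30<<0 -> acc=30 shift=7
  byte[4]=0xBC cont=1 payload=0x3C=60: acc |= 60<<7 -> acc=7710 shift=14
  byte[5]=0x79 cont=0 payload=0x79=121: acc |= 121<<14 -> acc=1990174 shift=21 [end]
Varint 2: bytes[3:6] = 9E BC 79 -> value 1990174 (3 byte(s))
  byte[6]=0xD2 cont=1 payload=0x52=82: acc |= 82<<0 -> acc=82 shift=7
  byte[7]=0x21 cont=0 payload=0x21=33: acc |= 33<<7 -> acc=4306 shift=14 [end]
Varint 3: bytes[6:8] = D2 21 -> value 4306 (2 byte(s))
  byte[8]=0x5E cont=0 payload=0x5E=94: acc |= 94<<0 -> acc=94 shift=7 [end]
Varint 4: bytes[8:9] = 5E -> value 94 (1 byte(s))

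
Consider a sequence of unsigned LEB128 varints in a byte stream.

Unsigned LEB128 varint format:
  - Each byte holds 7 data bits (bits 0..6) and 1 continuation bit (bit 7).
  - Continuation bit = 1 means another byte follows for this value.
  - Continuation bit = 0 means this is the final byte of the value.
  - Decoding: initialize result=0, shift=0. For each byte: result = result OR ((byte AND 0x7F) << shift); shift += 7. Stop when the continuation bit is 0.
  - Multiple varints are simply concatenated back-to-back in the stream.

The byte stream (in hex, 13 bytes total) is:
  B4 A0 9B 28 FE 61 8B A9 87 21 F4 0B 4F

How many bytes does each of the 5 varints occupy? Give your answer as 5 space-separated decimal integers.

Answer: 4 2 4 2 1

Derivation:
  byte[0]=0xB4 cont=1 payload=0x34=52: acc |= 52<<0 -> acc=52 shift=7
  byte[1]=0xA0 cont=1 payload=0x20=32: acc |= 32<<7 -> acc=4148 shift=14
  byte[2]=0x9B cont=1 payload=0x1B=27: acc |= 27<<14 -> acc=446516 shift=21
  byte[3]=0x28 cont=0 payload=0x28=40: acc |= 40<<21 -> acc=84332596 shift=28 [end]
Varint 1: bytes[0:4] = B4 A0 9B 28 -> value 84332596 (4 byte(s))
  byte[4]=0xFE cont=1 payload=0x7E=126: acc |= 126<<0 -> acc=126 shift=7
  byte[5]=0x61 cont=0 payload=0x61=97: acc |= 97<<7 -> acc=12542 shift=14 [end]
Varint 2: bytes[4:6] = FE 61 -> value 12542 (2 byte(s))
  byte[6]=0x8B cont=1 payload=0x0B=11: acc |= 11<<0 -> acc=11 shift=7
  byte[7]=0xA9 cont=1 payload=0x29=41: acc |= 41<<7 -> acc=5259 shift=14
  byte[8]=0x87 cont=1 payload=0x07=7: acc |= 7<<14 -> acc=119947 shift=21
  byte[9]=0x21 cont=0 payload=0x21=33: acc |= 33<<21 -> acc=69325963 shift=28 [end]
Varint 3: bytes[6:10] = 8B A9 87 21 -> value 69325963 (4 byte(s))
  byte[10]=0xF4 cont=1 payload=0x74=116: acc |= 116<<0 -> acc=116 shift=7
  byte[11]=0x0B cont=0 payload=0x0B=11: acc |= 11<<7 -> acc=1524 shift=14 [end]
Varint 4: bytes[10:12] = F4 0B -> value 1524 (2 byte(s))
  byte[12]=0x4F cont=0 payload=0x4F=79: acc |= 79<<0 -> acc=79 shift=7 [end]
Varint 5: bytes[12:13] = 4F -> value 79 (1 byte(s))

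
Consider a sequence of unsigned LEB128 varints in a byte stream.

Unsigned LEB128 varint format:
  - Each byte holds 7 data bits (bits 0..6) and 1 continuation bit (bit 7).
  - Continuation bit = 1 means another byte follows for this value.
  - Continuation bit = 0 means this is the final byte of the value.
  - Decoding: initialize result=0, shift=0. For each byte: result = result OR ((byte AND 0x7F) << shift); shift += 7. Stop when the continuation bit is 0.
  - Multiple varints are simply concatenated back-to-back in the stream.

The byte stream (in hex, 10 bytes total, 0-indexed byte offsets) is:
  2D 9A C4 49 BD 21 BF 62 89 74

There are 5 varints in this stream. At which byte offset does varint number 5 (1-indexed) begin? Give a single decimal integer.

Answer: 8

Derivation:
  byte[0]=0x2D cont=0 payload=0x2D=45: acc |= 45<<0 -> acc=45 shift=7 [end]
Varint 1: bytes[0:1] = 2D -> value 45 (1 byte(s))
  byte[1]=0x9A cont=1 payload=0x1A=26: acc |= 26<<0 -> acc=26 shift=7
  byte[2]=0xC4 cont=1 payload=0x44=68: acc |= 68<<7 -> acc=8730 shift=14
  byte[3]=0x49 cont=0 payload=0x49=73: acc |= 73<<14 -> acc=1204762 shift=21 [end]
Varint 2: bytes[1:4] = 9A C4 49 -> value 1204762 (3 byte(s))
  byte[4]=0xBD cont=1 payload=0x3D=61: acc |= 61<<0 -> acc=61 shift=7
  byte[5]=0x21 cont=0 payload=0x21=33: acc |= 33<<7 -> acc=4285 shift=14 [end]
Varint 3: bytes[4:6] = BD 21 -> value 4285 (2 byte(s))
  byte[6]=0xBF cont=1 payload=0x3F=63: acc |= 63<<0 -> acc=63 shift=7
  byte[7]=0x62 cont=0 payload=0x62=98: acc |= 98<<7 -> acc=12607 shift=14 [end]
Varint 4: bytes[6:8] = BF 62 -> value 12607 (2 byte(s))
  byte[8]=0x89 cont=1 payload=0x09=9: acc |= 9<<0 -> acc=9 shift=7
  byte[9]=0x74 cont=0 payload=0x74=116: acc |= 116<<7 -> acc=14857 shift=14 [end]
Varint 5: bytes[8:10] = 89 74 -> value 14857 (2 byte(s))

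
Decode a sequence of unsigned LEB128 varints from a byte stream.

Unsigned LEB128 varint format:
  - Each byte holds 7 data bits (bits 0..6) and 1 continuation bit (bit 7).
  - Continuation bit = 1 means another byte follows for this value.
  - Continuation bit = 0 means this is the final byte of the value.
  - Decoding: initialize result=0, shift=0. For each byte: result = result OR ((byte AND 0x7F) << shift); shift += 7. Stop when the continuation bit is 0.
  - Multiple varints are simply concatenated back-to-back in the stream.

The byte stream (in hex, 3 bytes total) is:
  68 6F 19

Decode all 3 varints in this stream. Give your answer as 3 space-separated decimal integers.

  byte[0]=0x68 cont=0 payload=0x68=104: acc |= 104<<0 -> acc=104 shift=7 [end]
Varint 1: bytes[0:1] = 68 -> value 104 (1 byte(s))
  byte[1]=0x6F cont=0 payload=0x6F=111: acc |= 111<<0 -> acc=111 shift=7 [end]
Varint 2: bytes[1:2] = 6F -> value 111 (1 byte(s))
  byte[2]=0x19 cont=0 payload=0x19=25: acc |= 25<<0 -> acc=25 shift=7 [end]
Varint 3: bytes[2:3] = 19 -> value 25 (1 byte(s))

Answer: 104 111 25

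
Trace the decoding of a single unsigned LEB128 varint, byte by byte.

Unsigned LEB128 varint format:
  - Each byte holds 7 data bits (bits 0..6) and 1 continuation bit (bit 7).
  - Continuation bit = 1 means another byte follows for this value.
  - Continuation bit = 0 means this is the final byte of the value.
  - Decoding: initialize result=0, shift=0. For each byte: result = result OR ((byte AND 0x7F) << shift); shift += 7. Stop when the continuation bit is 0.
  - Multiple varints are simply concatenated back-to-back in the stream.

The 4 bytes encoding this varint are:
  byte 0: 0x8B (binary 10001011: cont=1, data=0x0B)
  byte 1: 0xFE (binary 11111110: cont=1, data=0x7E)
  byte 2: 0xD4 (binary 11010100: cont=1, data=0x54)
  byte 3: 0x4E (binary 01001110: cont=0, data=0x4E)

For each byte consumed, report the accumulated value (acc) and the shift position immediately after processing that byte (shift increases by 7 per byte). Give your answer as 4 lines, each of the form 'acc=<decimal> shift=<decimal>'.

byte 0=0x8B: payload=0x0B=11, contrib = 11<<0 = 11; acc -> 11, shift -> 7
byte 1=0xFE: payload=0x7E=126, contrib = 126<<7 = 16128; acc -> 16139, shift -> 14
byte 2=0xD4: payload=0x54=84, contrib = 84<<14 = 1376256; acc -> 1392395, shift -> 21
byte 3=0x4E: payload=0x4E=78, contrib = 78<<21 = 163577856; acc -> 164970251, shift -> 28

Answer: acc=11 shift=7
acc=16139 shift=14
acc=1392395 shift=21
acc=164970251 shift=28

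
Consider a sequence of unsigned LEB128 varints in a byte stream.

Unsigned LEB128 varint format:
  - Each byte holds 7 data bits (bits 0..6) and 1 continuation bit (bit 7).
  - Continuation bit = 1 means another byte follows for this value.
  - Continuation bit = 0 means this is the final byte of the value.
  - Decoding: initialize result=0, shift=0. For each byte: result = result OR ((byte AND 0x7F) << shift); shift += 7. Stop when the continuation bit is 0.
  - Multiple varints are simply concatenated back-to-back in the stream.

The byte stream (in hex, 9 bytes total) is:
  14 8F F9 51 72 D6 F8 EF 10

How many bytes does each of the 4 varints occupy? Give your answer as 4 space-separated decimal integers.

Answer: 1 3 1 4

Derivation:
  byte[0]=0x14 cont=0 payload=0x14=20: acc |= 20<<0 -> acc=20 shift=7 [end]
Varint 1: bytes[0:1] = 14 -> value 20 (1 byte(s))
  byte[1]=0x8F cont=1 payload=0x0F=15: acc |= 15<<0 -> acc=15 shift=7
  byte[2]=0xF9 cont=1 payload=0x79=121: acc |= 121<<7 -> acc=15503 shift=14
  byte[3]=0x51 cont=0 payload=0x51=81: acc |= 81<<14 -> acc=1342607 shift=21 [end]
Varint 2: bytes[1:4] = 8F F9 51 -> value 1342607 (3 byte(s))
  byte[4]=0x72 cont=0 payload=0x72=114: acc |= 114<<0 -> acc=114 shift=7 [end]
Varint 3: bytes[4:5] = 72 -> value 114 (1 byte(s))
  byte[5]=0xD6 cont=1 payload=0x56=86: acc |= 86<<0 -> acc=86 shift=7
  byte[6]=0xF8 cont=1 payload=0x78=120: acc |= 120<<7 -> acc=15446 shift=14
  byte[7]=0xEF cont=1 payload=0x6F=111: acc |= 111<<14 -> acc=1834070 shift=21
  byte[8]=0x10 cont=0 payload=0x10=16: acc |= 16<<21 -> acc=35388502 shift=28 [end]
Varint 4: bytes[5:9] = D6 F8 EF 10 -> value 35388502 (4 byte(s))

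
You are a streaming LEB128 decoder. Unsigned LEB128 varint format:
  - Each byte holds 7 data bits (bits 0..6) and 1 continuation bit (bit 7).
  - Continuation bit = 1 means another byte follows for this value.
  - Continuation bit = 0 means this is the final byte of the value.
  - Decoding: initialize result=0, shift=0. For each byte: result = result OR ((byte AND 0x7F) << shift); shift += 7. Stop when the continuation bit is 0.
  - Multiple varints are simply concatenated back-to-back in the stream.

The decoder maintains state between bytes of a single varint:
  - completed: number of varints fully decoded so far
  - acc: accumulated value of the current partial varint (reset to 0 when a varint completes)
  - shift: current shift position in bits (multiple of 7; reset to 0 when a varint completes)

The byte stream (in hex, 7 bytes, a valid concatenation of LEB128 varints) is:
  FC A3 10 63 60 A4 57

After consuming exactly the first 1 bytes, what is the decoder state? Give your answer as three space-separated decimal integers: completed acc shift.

Answer: 0 124 7

Derivation:
byte[0]=0xFC cont=1 payload=0x7C: acc |= 124<<0 -> completed=0 acc=124 shift=7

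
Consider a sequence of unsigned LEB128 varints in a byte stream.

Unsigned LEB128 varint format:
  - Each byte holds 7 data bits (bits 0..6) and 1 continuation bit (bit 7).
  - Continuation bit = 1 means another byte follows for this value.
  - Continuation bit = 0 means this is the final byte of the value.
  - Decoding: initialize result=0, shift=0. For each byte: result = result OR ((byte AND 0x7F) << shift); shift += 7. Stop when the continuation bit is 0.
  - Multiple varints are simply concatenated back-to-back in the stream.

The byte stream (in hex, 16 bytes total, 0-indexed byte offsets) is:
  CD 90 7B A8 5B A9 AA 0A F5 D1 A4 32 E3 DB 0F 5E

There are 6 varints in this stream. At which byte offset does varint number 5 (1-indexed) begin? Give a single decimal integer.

  byte[0]=0xCD cont=1 payload=0x4D=77: acc |= 77<<0 -> acc=77 shift=7
  byte[1]=0x90 cont=1 payload=0x10=16: acc |= 16<<7 -> acc=2125 shift=14
  byte[2]=0x7B cont=0 payload=0x7B=123: acc |= 123<<14 -> acc=2017357 shift=21 [end]
Varint 1: bytes[0:3] = CD 90 7B -> value 2017357 (3 byte(s))
  byte[3]=0xA8 cont=1 payload=0x28=40: acc |= 40<<0 -> acc=40 shift=7
  byte[4]=0x5B cont=0 payload=0x5B=91: acc |= 91<<7 -> acc=11688 shift=14 [end]
Varint 2: bytes[3:5] = A8 5B -> value 11688 (2 byte(s))
  byte[5]=0xA9 cont=1 payload=0x29=41: acc |= 41<<0 -> acc=41 shift=7
  byte[6]=0xAA cont=1 payload=0x2A=42: acc |= 42<<7 -> acc=5417 shift=14
  byte[7]=0x0A cont=0 payload=0x0A=10: acc |= 10<<14 -> acc=169257 shift=21 [end]
Varint 3: bytes[5:8] = A9 AA 0A -> value 169257 (3 byte(s))
  byte[8]=0xF5 cont=1 payload=0x75=117: acc |= 117<<0 -> acc=117 shift=7
  byte[9]=0xD1 cont=1 payload=0x51=81: acc |= 81<<7 -> acc=10485 shift=14
  byte[10]=0xA4 cont=1 payload=0x24=36: acc |= 36<<14 -> acc=600309 shift=21
  byte[11]=0x32 cont=0 payload=0x32=50: acc |= 50<<21 -> acc=105457909 shift=28 [end]
Varint 4: bytes[8:12] = F5 D1 A4 32 -> value 105457909 (4 byte(s))
  byte[12]=0xE3 cont=1 payload=0x63=99: acc |= 99<<0 -> acc=99 shift=7
  byte[13]=0xDB cont=1 payload=0x5B=91: acc |= 91<<7 -> acc=11747 shift=14
  byte[14]=0x0F cont=0 payload=0x0F=15: acc |= 15<<14 -> acc=257507 shift=21 [end]
Varint 5: bytes[12:15] = E3 DB 0F -> value 257507 (3 byte(s))
  byte[15]=0x5E cont=0 payload=0x5E=94: acc |= 94<<0 -> acc=94 shift=7 [end]
Varint 6: bytes[15:16] = 5E -> value 94 (1 byte(s))

Answer: 12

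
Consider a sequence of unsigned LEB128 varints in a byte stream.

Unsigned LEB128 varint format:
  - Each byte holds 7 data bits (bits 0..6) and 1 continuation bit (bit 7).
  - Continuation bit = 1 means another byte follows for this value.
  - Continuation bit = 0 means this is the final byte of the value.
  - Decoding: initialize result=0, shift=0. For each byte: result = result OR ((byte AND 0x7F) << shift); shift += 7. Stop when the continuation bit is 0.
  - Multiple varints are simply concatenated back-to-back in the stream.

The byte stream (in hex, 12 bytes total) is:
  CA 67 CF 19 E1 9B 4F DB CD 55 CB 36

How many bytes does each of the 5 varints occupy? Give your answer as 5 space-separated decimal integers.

Answer: 2 2 3 3 2

Derivation:
  byte[0]=0xCA cont=1 payload=0x4A=74: acc |= 74<<0 -> acc=74 shift=7
  byte[1]=0x67 cont=0 payload=0x67=103: acc |= 103<<7 -> acc=13258 shift=14 [end]
Varint 1: bytes[0:2] = CA 67 -> value 13258 (2 byte(s))
  byte[2]=0xCF cont=1 payload=0x4F=79: acc |= 79<<0 -> acc=79 shift=7
  byte[3]=0x19 cont=0 payload=0x19=25: acc |= 25<<7 -> acc=3279 shift=14 [end]
Varint 2: bytes[2:4] = CF 19 -> value 3279 (2 byte(s))
  byte[4]=0xE1 cont=1 payload=0x61=97: acc |= 97<<0 -> acc=97 shift=7
  byte[5]=0x9B cont=1 payload=0x1B=27: acc |= 27<<7 -> acc=3553 shift=14
  byte[6]=0x4F cont=0 payload=0x4F=79: acc |= 79<<14 -> acc=1297889 shift=21 [end]
Varint 3: bytes[4:7] = E1 9B 4F -> value 1297889 (3 byte(s))
  byte[7]=0xDB cont=1 payload=0x5B=91: acc |= 91<<0 -> acc=91 shift=7
  byte[8]=0xCD cont=1 payload=0x4D=77: acc |= 77<<7 -> acc=9947 shift=14
  byte[9]=0x55 cont=0 payload=0x55=85: acc |= 85<<14 -> acc=1402587 shift=21 [end]
Varint 4: bytes[7:10] = DB CD 55 -> value 1402587 (3 byte(s))
  byte[10]=0xCB cont=1 payload=0x4B=75: acc |= 75<<0 -> acc=75 shift=7
  byte[11]=0x36 cont=0 payload=0x36=54: acc |= 54<<7 -> acc=6987 shift=14 [end]
Varint 5: bytes[10:12] = CB 36 -> value 6987 (2 byte(s))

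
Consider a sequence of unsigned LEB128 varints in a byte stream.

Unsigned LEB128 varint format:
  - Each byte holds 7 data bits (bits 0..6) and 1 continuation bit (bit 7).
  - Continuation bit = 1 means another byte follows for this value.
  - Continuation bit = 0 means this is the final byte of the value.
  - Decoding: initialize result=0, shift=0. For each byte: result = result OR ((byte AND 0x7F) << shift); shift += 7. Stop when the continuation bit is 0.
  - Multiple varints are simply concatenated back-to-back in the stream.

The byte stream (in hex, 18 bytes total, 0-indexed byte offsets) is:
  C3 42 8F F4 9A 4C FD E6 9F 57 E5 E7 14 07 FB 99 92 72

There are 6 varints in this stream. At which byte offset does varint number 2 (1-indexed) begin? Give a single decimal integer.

Answer: 2

Derivation:
  byte[0]=0xC3 cont=1 payload=0x43=67: acc |= 67<<0 -> acc=67 shift=7
  byte[1]=0x42 cont=0 payload=0x42=66: acc |= 66<<7 -> acc=8515 shift=14 [end]
Varint 1: bytes[0:2] = C3 42 -> value 8515 (2 byte(s))
  byte[2]=0x8F cont=1 payload=0x0F=15: acc |= 15<<0 -> acc=15 shift=7
  byte[3]=0xF4 cont=1 payload=0x74=116: acc |= 116<<7 -> acc=14863 shift=14
  byte[4]=0x9A cont=1 payload=0x1A=26: acc |= 26<<14 -> acc=440847 shift=21
  byte[5]=0x4C cont=0 payload=0x4C=76: acc |= 76<<21 -> acc=159824399 shift=28 [end]
Varint 2: bytes[2:6] = 8F F4 9A 4C -> value 159824399 (4 byte(s))
  byte[6]=0xFD cont=1 payload=0x7D=125: acc |= 125<<0 -> acc=125 shift=7
  byte[7]=0xE6 cont=1 payload=0x66=102: acc |= 102<<7 -> acc=13181 shift=14
  byte[8]=0x9F cont=1 payload=0x1F=31: acc |= 31<<14 -> acc=521085 shift=21
  byte[9]=0x57 cont=0 payload=0x57=87: acc |= 87<<21 -> acc=182973309 shift=28 [end]
Varint 3: bytes[6:10] = FD E6 9F 57 -> value 182973309 (4 byte(s))
  byte[10]=0xE5 cont=1 payload=0x65=101: acc |= 101<<0 -> acc=101 shift=7
  byte[11]=0xE7 cont=1 payload=0x67=103: acc |= 103<<7 -> acc=13285 shift=14
  byte[12]=0x14 cont=0 payload=0x14=20: acc |= 20<<14 -> acc=340965 shift=21 [end]
Varint 4: bytes[10:13] = E5 E7 14 -> value 340965 (3 byte(s))
  byte[13]=0x07 cont=0 payload=0x07=7: acc |= 7<<0 -> acc=7 shift=7 [end]
Varint 5: bytes[13:14] = 07 -> value 7 (1 byte(s))
  byte[14]=0xFB cont=1 payload=0x7B=123: acc |= 123<<0 -> acc=123 shift=7
  byte[15]=0x99 cont=1 payload=0x19=25: acc |= 25<<7 -> acc=3323 shift=14
  byte[16]=0x92 cont=1 payload=0x12=18: acc |= 18<<14 -> acc=298235 shift=21
  byte[17]=0x72 cont=0 payload=0x72=114: acc |= 114<<21 -> acc=239373563 shift=28 [end]
Varint 6: bytes[14:18] = FB 99 92 72 -> value 239373563 (4 byte(s))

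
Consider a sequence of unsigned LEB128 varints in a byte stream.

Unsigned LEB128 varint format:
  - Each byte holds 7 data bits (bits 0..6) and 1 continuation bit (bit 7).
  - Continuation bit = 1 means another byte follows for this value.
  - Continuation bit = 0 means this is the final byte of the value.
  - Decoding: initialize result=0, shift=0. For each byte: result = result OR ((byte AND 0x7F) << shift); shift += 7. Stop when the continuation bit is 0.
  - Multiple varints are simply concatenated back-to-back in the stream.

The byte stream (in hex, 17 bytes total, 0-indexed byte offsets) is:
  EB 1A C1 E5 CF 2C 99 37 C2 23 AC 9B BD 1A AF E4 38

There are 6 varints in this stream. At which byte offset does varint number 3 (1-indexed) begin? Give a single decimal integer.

  byte[0]=0xEB cont=1 payload=0x6B=107: acc |= 107<<0 -> acc=107 shift=7
  byte[1]=0x1A cont=0 payload=0x1A=26: acc |= 26<<7 -> acc=3435 shift=14 [end]
Varint 1: bytes[0:2] = EB 1A -> value 3435 (2 byte(s))
  byte[2]=0xC1 cont=1 payload=0x41=65: acc |= 65<<0 -> acc=65 shift=7
  byte[3]=0xE5 cont=1 payload=0x65=101: acc |= 101<<7 -> acc=12993 shift=14
  byte[4]=0xCF cont=1 payload=0x4F=79: acc |= 79<<14 -> acc=1307329 shift=21
  byte[5]=0x2C cont=0 payload=0x2C=44: acc |= 44<<21 -> acc=93582017 shift=28 [end]
Varint 2: bytes[2:6] = C1 E5 CF 2C -> value 93582017 (4 byte(s))
  byte[6]=0x99 cont=1 payload=0x19=25: acc |= 25<<0 -> acc=25 shift=7
  byte[7]=0x37 cont=0 payload=0x37=55: acc |= 55<<7 -> acc=7065 shift=14 [end]
Varint 3: bytes[6:8] = 99 37 -> value 7065 (2 byte(s))
  byte[8]=0xC2 cont=1 payload=0x42=66: acc |= 66<<0 -> acc=66 shift=7
  byte[9]=0x23 cont=0 payload=0x23=35: acc |= 35<<7 -> acc=4546 shift=14 [end]
Varint 4: bytes[8:10] = C2 23 -> value 4546 (2 byte(s))
  byte[10]=0xAC cont=1 payload=0x2C=44: acc |= 44<<0 -> acc=44 shift=7
  byte[11]=0x9B cont=1 payload=0x1B=27: acc |= 27<<7 -> acc=3500 shift=14
  byte[12]=0xBD cont=1 payload=0x3D=61: acc |= 61<<14 -> acc=1002924 shift=21
  byte[13]=0x1A cont=0 payload=0x1A=26: acc |= 26<<21 -> acc=55528876 shift=28 [end]
Varint 5: bytes[10:14] = AC 9B BD 1A -> value 55528876 (4 byte(s))
  byte[14]=0xAF cont=1 payload=0x2F=47: acc |= 47<<0 -> acc=47 shift=7
  byte[15]=0xE4 cont=1 payload=0x64=100: acc |= 100<<7 -> acc=12847 shift=14
  byte[16]=0x38 cont=0 payload=0x38=56: acc |= 56<<14 -> acc=930351 shift=21 [end]
Varint 6: bytes[14:17] = AF E4 38 -> value 930351 (3 byte(s))

Answer: 6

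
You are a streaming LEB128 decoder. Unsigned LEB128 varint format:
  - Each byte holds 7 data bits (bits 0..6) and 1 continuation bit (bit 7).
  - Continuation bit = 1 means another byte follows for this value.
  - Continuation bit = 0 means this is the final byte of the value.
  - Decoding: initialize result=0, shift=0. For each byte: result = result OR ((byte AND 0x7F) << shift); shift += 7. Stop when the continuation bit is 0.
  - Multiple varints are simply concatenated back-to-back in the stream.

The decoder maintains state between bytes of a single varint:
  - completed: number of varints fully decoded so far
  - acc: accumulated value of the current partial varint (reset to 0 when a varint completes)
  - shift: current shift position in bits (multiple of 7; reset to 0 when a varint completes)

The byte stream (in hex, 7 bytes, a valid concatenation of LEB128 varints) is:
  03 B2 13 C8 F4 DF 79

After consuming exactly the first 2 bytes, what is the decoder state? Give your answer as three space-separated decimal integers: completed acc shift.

Answer: 1 50 7

Derivation:
byte[0]=0x03 cont=0 payload=0x03: varint #1 complete (value=3); reset -> completed=1 acc=0 shift=0
byte[1]=0xB2 cont=1 payload=0x32: acc |= 50<<0 -> completed=1 acc=50 shift=7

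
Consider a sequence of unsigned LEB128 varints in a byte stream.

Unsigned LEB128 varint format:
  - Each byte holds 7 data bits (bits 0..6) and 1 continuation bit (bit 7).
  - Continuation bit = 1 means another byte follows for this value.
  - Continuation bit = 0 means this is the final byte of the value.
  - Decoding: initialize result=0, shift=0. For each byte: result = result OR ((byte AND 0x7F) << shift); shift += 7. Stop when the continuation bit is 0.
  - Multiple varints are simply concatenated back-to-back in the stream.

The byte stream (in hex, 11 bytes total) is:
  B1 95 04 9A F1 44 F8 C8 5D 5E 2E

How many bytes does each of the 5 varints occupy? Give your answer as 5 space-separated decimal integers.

Answer: 3 3 3 1 1

Derivation:
  byte[0]=0xB1 cont=1 payload=0x31=49: acc |= 49<<0 -> acc=49 shift=7
  byte[1]=0x95 cont=1 payload=0x15=21: acc |= 21<<7 -> acc=2737 shift=14
  byte[2]=0x04 cont=0 payload=0x04=4: acc |= 4<<14 -> acc=68273 shift=21 [end]
Varint 1: bytes[0:3] = B1 95 04 -> value 68273 (3 byte(s))
  byte[3]=0x9A cont=1 payload=0x1A=26: acc |= 26<<0 -> acc=26 shift=7
  byte[4]=0xF1 cont=1 payload=0x71=113: acc |= 113<<7 -> acc=14490 shift=14
  byte[5]=0x44 cont=0 payload=0x44=68: acc |= 68<<14 -> acc=1128602 shift=21 [end]
Varint 2: bytes[3:6] = 9A F1 44 -> value 1128602 (3 byte(s))
  byte[6]=0xF8 cont=1 payload=0x78=120: acc |= 120<<0 -> acc=120 shift=7
  byte[7]=0xC8 cont=1 payload=0x48=72: acc |= 72<<7 -> acc=9336 shift=14
  byte[8]=0x5D cont=0 payload=0x5D=93: acc |= 93<<14 -> acc=1533048 shift=21 [end]
Varint 3: bytes[6:9] = F8 C8 5D -> value 1533048 (3 byte(s))
  byte[9]=0x5E cont=0 payload=0x5E=94: acc |= 94<<0 -> acc=94 shift=7 [end]
Varint 4: bytes[9:10] = 5E -> value 94 (1 byte(s))
  byte[10]=0x2E cont=0 payload=0x2E=46: acc |= 46<<0 -> acc=46 shift=7 [end]
Varint 5: bytes[10:11] = 2E -> value 46 (1 byte(s))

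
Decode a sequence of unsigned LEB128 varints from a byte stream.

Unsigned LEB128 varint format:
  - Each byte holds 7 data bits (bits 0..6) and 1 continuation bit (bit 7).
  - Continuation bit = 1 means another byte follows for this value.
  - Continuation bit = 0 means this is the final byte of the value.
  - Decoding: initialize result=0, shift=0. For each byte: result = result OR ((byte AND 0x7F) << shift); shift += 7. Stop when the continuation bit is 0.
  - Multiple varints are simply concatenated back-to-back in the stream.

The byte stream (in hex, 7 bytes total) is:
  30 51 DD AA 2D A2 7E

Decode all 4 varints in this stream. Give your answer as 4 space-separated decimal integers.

Answer: 48 81 742749 16162

Derivation:
  byte[0]=0x30 cont=0 payload=0x30=48: acc |= 48<<0 -> acc=48 shift=7 [end]
Varint 1: bytes[0:1] = 30 -> value 48 (1 byte(s))
  byte[1]=0x51 cont=0 payload=0x51=81: acc |= 81<<0 -> acc=81 shift=7 [end]
Varint 2: bytes[1:2] = 51 -> value 81 (1 byte(s))
  byte[2]=0xDD cont=1 payload=0x5D=93: acc |= 93<<0 -> acc=93 shift=7
  byte[3]=0xAA cont=1 payload=0x2A=42: acc |= 42<<7 -> acc=5469 shift=14
  byte[4]=0x2D cont=0 payload=0x2D=45: acc |= 45<<14 -> acc=742749 shift=21 [end]
Varint 3: bytes[2:5] = DD AA 2D -> value 742749 (3 byte(s))
  byte[5]=0xA2 cont=1 payload=0x22=34: acc |= 34<<0 -> acc=34 shift=7
  byte[6]=0x7E cont=0 payload=0x7E=126: acc |= 126<<7 -> acc=16162 shift=14 [end]
Varint 4: bytes[5:7] = A2 7E -> value 16162 (2 byte(s))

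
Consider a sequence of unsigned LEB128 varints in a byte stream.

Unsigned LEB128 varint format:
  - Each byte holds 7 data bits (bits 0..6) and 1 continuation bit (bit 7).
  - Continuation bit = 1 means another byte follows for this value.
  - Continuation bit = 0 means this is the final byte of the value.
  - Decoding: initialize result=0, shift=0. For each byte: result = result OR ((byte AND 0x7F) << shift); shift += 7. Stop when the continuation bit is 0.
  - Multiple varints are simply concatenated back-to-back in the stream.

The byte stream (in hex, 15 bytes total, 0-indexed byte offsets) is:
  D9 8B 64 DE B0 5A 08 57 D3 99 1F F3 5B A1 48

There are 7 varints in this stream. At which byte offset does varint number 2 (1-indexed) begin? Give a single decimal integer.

Answer: 3

Derivation:
  byte[0]=0xD9 cont=1 payload=0x59=89: acc |= 89<<0 -> acc=89 shift=7
  byte[1]=0x8B cont=1 payload=0x0B=11: acc |= 11<<7 -> acc=1497 shift=14
  byte[2]=0x64 cont=0 payload=0x64=100: acc |= 100<<14 -> acc=1639897 shift=21 [end]
Varint 1: bytes[0:3] = D9 8B 64 -> value 1639897 (3 byte(s))
  byte[3]=0xDE cont=1 payload=0x5E=94: acc |= 94<<0 -> acc=94 shift=7
  byte[4]=0xB0 cont=1 payload=0x30=48: acc |= 48<<7 -> acc=6238 shift=14
  byte[5]=0x5A cont=0 payload=0x5A=90: acc |= 90<<14 -> acc=1480798 shift=21 [end]
Varint 2: bytes[3:6] = DE B0 5A -> value 1480798 (3 byte(s))
  byte[6]=0x08 cont=0 payload=0x08=8: acc |= 8<<0 -> acc=8 shift=7 [end]
Varint 3: bytes[6:7] = 08 -> value 8 (1 byte(s))
  byte[7]=0x57 cont=0 payload=0x57=87: acc |= 87<<0 -> acc=87 shift=7 [end]
Varint 4: bytes[7:8] = 57 -> value 87 (1 byte(s))
  byte[8]=0xD3 cont=1 payload=0x53=83: acc |= 83<<0 -> acc=83 shift=7
  byte[9]=0x99 cont=1 payload=0x19=25: acc |= 25<<7 -> acc=3283 shift=14
  byte[10]=0x1F cont=0 payload=0x1F=31: acc |= 31<<14 -> acc=511187 shift=21 [end]
Varint 5: bytes[8:11] = D3 99 1F -> value 511187 (3 byte(s))
  byte[11]=0xF3 cont=1 payload=0x73=115: acc |= 115<<0 -> acc=115 shift=7
  byte[12]=0x5B cont=0 payload=0x5B=91: acc |= 91<<7 -> acc=11763 shift=14 [end]
Varint 6: bytes[11:13] = F3 5B -> value 11763 (2 byte(s))
  byte[13]=0xA1 cont=1 payload=0x21=33: acc |= 33<<0 -> acc=33 shift=7
  byte[14]=0x48 cont=0 payload=0x48=72: acc |= 72<<7 -> acc=9249 shift=14 [end]
Varint 7: bytes[13:15] = A1 48 -> value 9249 (2 byte(s))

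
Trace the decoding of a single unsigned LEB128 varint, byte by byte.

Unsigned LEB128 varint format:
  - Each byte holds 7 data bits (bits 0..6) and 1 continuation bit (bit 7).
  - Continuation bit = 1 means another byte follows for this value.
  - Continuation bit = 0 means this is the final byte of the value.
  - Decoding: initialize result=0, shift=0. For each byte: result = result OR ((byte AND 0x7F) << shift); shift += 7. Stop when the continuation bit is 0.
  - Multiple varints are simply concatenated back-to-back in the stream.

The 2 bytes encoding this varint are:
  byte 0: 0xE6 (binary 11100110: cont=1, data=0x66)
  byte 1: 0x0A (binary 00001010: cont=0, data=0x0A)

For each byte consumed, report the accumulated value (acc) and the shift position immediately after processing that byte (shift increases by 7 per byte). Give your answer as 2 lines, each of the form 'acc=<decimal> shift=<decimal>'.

Answer: acc=102 shift=7
acc=1382 shift=14

Derivation:
byte 0=0xE6: payload=0x66=102, contrib = 102<<0 = 102; acc -> 102, shift -> 7
byte 1=0x0A: payload=0x0A=10, contrib = 10<<7 = 1280; acc -> 1382, shift -> 14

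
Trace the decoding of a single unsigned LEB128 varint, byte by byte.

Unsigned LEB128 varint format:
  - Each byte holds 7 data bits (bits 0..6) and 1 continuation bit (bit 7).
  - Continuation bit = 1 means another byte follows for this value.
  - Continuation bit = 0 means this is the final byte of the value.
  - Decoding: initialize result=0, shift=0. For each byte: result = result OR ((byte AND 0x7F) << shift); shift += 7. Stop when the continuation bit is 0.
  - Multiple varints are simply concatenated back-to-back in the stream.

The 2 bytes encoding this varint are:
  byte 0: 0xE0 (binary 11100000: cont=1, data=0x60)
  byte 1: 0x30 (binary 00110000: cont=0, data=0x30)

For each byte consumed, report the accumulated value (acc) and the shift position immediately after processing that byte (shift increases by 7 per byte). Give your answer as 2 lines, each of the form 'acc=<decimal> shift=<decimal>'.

byte 0=0xE0: payload=0x60=96, contrib = 96<<0 = 96; acc -> 96, shift -> 7
byte 1=0x30: payload=0x30=48, contrib = 48<<7 = 6144; acc -> 6240, shift -> 14

Answer: acc=96 shift=7
acc=6240 shift=14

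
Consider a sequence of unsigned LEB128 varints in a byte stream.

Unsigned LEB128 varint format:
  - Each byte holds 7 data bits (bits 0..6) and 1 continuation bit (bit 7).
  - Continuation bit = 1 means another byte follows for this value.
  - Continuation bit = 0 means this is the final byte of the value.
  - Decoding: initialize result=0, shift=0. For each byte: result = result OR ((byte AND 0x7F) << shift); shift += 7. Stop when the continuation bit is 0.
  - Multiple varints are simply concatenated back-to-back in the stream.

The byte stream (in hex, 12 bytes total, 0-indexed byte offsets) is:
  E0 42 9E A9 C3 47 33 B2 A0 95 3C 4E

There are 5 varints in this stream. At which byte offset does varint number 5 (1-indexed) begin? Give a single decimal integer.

Answer: 11

Derivation:
  byte[0]=0xE0 cont=1 payload=0x60=96: acc |= 96<<0 -> acc=96 shift=7
  byte[1]=0x42 cont=0 payload=0x42=66: acc |= 66<<7 -> acc=8544 shift=14 [end]
Varint 1: bytes[0:2] = E0 42 -> value 8544 (2 byte(s))
  byte[2]=0x9E cont=1 payload=0x1E=30: acc |= 30<<0 -> acc=30 shift=7
  byte[3]=0xA9 cont=1 payload=0x29=41: acc |= 41<<7 -> acc=5278 shift=14
  byte[4]=0xC3 cont=1 payload=0x43=67: acc |= 67<<14 -> acc=1103006 shift=21
  byte[5]=0x47 cont=0 payload=0x47=71: acc |= 71<<21 -> acc=150000798 shift=28 [end]
Varint 2: bytes[2:6] = 9E A9 C3 47 -> value 150000798 (4 byte(s))
  byte[6]=0x33 cont=0 payload=0x33=51: acc |= 51<<0 -> acc=51 shift=7 [end]
Varint 3: bytes[6:7] = 33 -> value 51 (1 byte(s))
  byte[7]=0xB2 cont=1 payload=0x32=50: acc |= 50<<0 -> acc=50 shift=7
  byte[8]=0xA0 cont=1 payload=0x20=32: acc |= 32<<7 -> acc=4146 shift=14
  byte[9]=0x95 cont=1 payload=0x15=21: acc |= 21<<14 -> acc=348210 shift=21
  byte[10]=0x3C cont=0 payload=0x3C=60: acc |= 60<<21 -> acc=126177330 shift=28 [end]
Varint 4: bytes[7:11] = B2 A0 95 3C -> value 126177330 (4 byte(s))
  byte[11]=0x4E cont=0 payload=0x4E=78: acc |= 78<<0 -> acc=78 shift=7 [end]
Varint 5: bytes[11:12] = 4E -> value 78 (1 byte(s))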